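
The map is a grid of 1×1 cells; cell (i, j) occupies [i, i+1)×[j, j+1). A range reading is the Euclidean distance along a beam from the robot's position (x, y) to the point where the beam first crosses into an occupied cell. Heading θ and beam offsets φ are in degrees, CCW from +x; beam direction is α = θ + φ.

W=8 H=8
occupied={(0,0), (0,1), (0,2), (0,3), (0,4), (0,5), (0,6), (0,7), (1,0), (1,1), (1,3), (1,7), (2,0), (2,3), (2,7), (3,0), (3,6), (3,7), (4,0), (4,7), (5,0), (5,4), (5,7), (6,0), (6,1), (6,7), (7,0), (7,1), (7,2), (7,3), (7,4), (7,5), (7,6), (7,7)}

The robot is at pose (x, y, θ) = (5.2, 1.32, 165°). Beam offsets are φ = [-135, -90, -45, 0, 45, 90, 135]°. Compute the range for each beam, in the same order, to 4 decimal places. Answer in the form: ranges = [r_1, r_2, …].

ranges = [0.9238, 2.7745, 6.5587, 4.3482, 0.6400, 0.3313, 0.3695]

beam 1: φ=-135°, α=30°
  d=(0.8660,0.5000)  start (5,1)  tX=0.9238 tY=1.3600  stride 1/|dx|=1.1547 1/|dy|=2.0000
    cross x-line → (6,1), t=0.9238 (wall)
  → r_1 = 0.9238
beam 2: φ=-90°, α=75°
  d=(0.2588,0.9659)  start (5,1)  tX=3.0910 tY=0.7040  stride 1/|dx|=3.8637 1/|dy|=1.0353
    cross y-line → (5,2), t=0.7040
    cross y-line → (5,3), t=1.7393
    cross y-line → (5,4), t=2.7745 (wall)
  → r_2 = 2.7745
beam 3: φ=-45°, α=120°
  d=(-0.5000,0.8660)  start (5,1)  tX=0.4000 tY=0.7852  stride 1/|dx|=2.0000 1/|dy|=1.1547
    cross x-line → (4,1), t=0.4000
    cross y-line → (4,2), t=0.7852
    cross y-line → (4,3), t=1.9399
    cross x-line → (3,3), t=2.4000
    cross y-line → (3,4), t=3.0946
    cross y-line → (3,5), t=4.2493
    cross x-line → (2,5), t=4.4000
    cross y-line → (2,6), t=5.4040
    cross x-line → (1,6), t=6.4000
    cross y-line → (1,7), t=6.5587 (wall)
  → r_3 = 6.5587
beam 4: φ=0°, α=165°
  d=(-0.9659,0.2588)  start (5,1)  tX=0.2071 tY=2.6273  stride 1/|dx|=1.0353 1/|dy|=3.8637
    cross x-line → (4,1), t=0.2071
    cross x-line → (3,1), t=1.2423
    cross x-line → (2,1), t=2.2776
    cross y-line → (2,2), t=2.6273
    cross x-line → (1,2), t=3.3129
    cross x-line → (0,2), t=4.3482 (wall)
  → r_4 = 4.3482
beam 5: φ=45°, α=210°
  d=(-0.8660,-0.5000)  start (5,1)  tX=0.2309 tY=0.6400  stride 1/|dx|=1.1547 1/|dy|=2.0000
    cross x-line → (4,1), t=0.2309
    cross y-line → (4,0), t=0.6400 (wall)
  → r_5 = 0.6400
beam 6: φ=90°, α=255°
  d=(-0.2588,-0.9659)  start (5,1)  tX=0.7727 tY=0.3313  stride 1/|dx|=3.8637 1/|dy|=1.0353
    cross y-line → (5,0), t=0.3313 (wall)
  → r_6 = 0.3313
beam 7: φ=135°, α=300°
  d=(0.5000,-0.8660)  start (5,1)  tX=1.6000 tY=0.3695  stride 1/|dx|=2.0000 1/|dy|=1.1547
    cross y-line → (5,0), t=0.3695 (wall)
  → r_7 = 0.3695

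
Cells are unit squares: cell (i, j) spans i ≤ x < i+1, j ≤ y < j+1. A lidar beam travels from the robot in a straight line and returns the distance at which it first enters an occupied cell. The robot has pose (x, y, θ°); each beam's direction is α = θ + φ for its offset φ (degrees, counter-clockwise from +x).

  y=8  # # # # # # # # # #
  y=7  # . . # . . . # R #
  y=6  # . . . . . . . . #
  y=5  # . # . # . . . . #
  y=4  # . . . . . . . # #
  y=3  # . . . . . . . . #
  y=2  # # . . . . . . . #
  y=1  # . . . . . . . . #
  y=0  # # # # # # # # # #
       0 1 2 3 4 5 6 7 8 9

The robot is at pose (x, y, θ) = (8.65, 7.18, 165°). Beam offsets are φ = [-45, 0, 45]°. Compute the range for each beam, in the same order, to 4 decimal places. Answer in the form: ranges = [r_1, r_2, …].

beam 1: φ=-45°, α=120°
  cosα=-0.5000 sinα=0.8660 | (8,7) | tMaxX 1.3000 tMaxY 0.9469 | tΔX 2.0000 tΔY 1.1547
    t=0.9469 [y] (8,8) — stop
  → r_1 = 0.9469
beam 2: φ=0°, α=165°
  cosα=-0.9659 sinα=0.2588 | (8,7) | tMaxX 0.6729 tMaxY 3.1682 | tΔX 1.0353 tΔY 3.8637
    t=0.6729 [x] (7,7) — stop
  → r_2 = 0.6729
beam 3: φ=45°, α=210°
  cosα=-0.8660 sinα=-0.5000 | (8,7) | tMaxX 0.7506 tMaxY 0.3600 | tΔX 1.1547 tΔY 2.0000
    t=0.3600 [y] (8,6)
    t=0.7506 [x] (7,6)
    t=1.9053 [x] (6,6)
    t=2.3600 [y] (6,5)
    t=3.0600 [x] (5,5)
    t=4.2147 [x] (4,5) — stop
  → r_3 = 4.2147

ranges = [0.9469, 0.6729, 4.2147]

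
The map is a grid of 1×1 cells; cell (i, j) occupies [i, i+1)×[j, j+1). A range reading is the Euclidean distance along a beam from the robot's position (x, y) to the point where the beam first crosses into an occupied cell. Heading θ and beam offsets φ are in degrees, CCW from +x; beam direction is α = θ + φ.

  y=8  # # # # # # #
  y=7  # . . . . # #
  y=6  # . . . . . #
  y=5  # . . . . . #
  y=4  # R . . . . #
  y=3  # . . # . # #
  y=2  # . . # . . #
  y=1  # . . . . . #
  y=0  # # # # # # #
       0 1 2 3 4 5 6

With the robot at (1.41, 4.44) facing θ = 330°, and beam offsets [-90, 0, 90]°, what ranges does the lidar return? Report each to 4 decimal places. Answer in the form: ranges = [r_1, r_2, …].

ranges = [0.8200, 1.8360, 4.1107]

beam 1: φ=-90°, α=240°
  direction (-0.5000, -0.8660); cell (1,4); t to first gridline: x 0.8200, y 0.5081 (then +2.0000 / +1.1547)
    (1,3) via y @ 0.5081
    (0,3) via x @ 0.8200  # hit
  → r_1 = 0.8200
beam 2: φ=0°, α=330°
  direction (0.8660, -0.5000); cell (1,4); t to first gridline: x 0.6813, y 0.8800 (then +1.1547 / +2.0000)
    (2,4) via x @ 0.6813
    (2,3) via y @ 0.8800
    (3,3) via x @ 1.8360  # hit
  → r_2 = 1.8360
beam 3: φ=90°, α=60°
  direction (0.5000, 0.8660); cell (1,4); t to first gridline: x 1.1800, y 0.6466 (then +2.0000 / +1.1547)
    (1,5) via y @ 0.6466
    (2,5) via x @ 1.1800
    (2,6) via y @ 1.8013
    (2,7) via y @ 2.9560
    (3,7) via x @ 3.1800
    (3,8) via y @ 4.1107  # hit
  → r_3 = 4.1107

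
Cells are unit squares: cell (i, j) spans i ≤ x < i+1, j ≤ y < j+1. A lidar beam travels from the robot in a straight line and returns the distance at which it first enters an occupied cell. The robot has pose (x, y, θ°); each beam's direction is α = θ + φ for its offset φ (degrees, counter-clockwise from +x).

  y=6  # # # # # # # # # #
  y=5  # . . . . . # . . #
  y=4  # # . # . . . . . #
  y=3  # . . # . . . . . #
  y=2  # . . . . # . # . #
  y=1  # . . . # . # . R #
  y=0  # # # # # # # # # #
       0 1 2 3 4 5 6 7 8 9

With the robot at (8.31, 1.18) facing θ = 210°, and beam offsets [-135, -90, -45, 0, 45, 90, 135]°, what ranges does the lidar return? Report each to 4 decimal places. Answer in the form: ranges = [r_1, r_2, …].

ranges = [2.6660, 0.9469, 1.3562, 0.3600, 0.1863, 0.2078, 0.6955]

beam 1: φ=-135°, α=75°
  d=(0.2588,0.9659)  start (8,1)  tX=2.6660 tY=0.8489  stride 1/|dx|=3.8637 1/|dy|=1.0353
    cross y-line → (8,2), t=0.8489
    cross y-line → (8,3), t=1.8842
    cross x-line → (9,3), t=2.6660 (wall)
  → r_1 = 2.6660
beam 2: φ=-90°, α=120°
  d=(-0.5000,0.8660)  start (8,1)  tX=0.6200 tY=0.9469  stride 1/|dx|=2.0000 1/|dy|=1.1547
    cross x-line → (7,1), t=0.6200
    cross y-line → (7,2), t=0.9469 (wall)
  → r_2 = 0.9469
beam 3: φ=-45°, α=165°
  d=(-0.9659,0.2588)  start (8,1)  tX=0.3209 tY=3.1682  stride 1/|dx|=1.0353 1/|dy|=3.8637
    cross x-line → (7,1), t=0.3209
    cross x-line → (6,1), t=1.3562 (wall)
  → r_3 = 1.3562
beam 4: φ=0°, α=210°
  d=(-0.8660,-0.5000)  start (8,1)  tX=0.3580 tY=0.3600  stride 1/|dx|=1.1547 1/|dy|=2.0000
    cross x-line → (7,1), t=0.3580
    cross y-line → (7,0), t=0.3600 (wall)
  → r_4 = 0.3600
beam 5: φ=45°, α=255°
  d=(-0.2588,-0.9659)  start (8,1)  tX=1.1977 tY=0.1863  stride 1/|dx|=3.8637 1/|dy|=1.0353
    cross y-line → (8,0), t=0.1863 (wall)
  → r_5 = 0.1863
beam 6: φ=90°, α=300°
  d=(0.5000,-0.8660)  start (8,1)  tX=1.3800 tY=0.2078  stride 1/|dx|=2.0000 1/|dy|=1.1547
    cross y-line → (8,0), t=0.2078 (wall)
  → r_6 = 0.2078
beam 7: φ=135°, α=345°
  d=(0.9659,-0.2588)  start (8,1)  tX=0.7143 tY=0.6955  stride 1/|dx|=1.0353 1/|dy|=3.8637
    cross y-line → (8,0), t=0.6955 (wall)
  → r_7 = 0.6955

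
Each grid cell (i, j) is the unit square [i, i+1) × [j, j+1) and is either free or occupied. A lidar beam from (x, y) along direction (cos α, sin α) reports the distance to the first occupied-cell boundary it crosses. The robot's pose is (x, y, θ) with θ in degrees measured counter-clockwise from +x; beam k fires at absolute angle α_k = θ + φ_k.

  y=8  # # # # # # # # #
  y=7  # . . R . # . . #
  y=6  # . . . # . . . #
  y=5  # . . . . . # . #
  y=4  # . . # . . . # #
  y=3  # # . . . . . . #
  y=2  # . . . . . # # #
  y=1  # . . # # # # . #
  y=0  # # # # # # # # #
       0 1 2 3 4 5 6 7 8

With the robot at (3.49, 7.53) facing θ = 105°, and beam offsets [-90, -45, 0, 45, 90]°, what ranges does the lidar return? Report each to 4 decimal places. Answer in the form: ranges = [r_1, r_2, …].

beam 1: φ=-90°, α=15°
  dir = (cos 15°, sin 15°) = (0.9659, 0.2588); from cell (3,7)
  next x-line at t=0.5280, next y-line at t=1.8159; Δt_x=1.0353, Δt_y=3.8637
    x: enter (4,7) at t=0.5280
    x: enter (5,7) at t=1.5633 ← occupied
  → r_1 = 1.5633
beam 2: φ=-45°, α=60°
  dir = (cos 60°, sin 60°) = (0.5000, 0.8660); from cell (3,7)
  next x-line at t=1.0200, next y-line at t=0.5427; Δt_x=2.0000, Δt_y=1.1547
    y: enter (3,8) at t=0.5427 ← occupied
  → r_2 = 0.5427
beam 3: φ=0°, α=105°
  dir = (cos 105°, sin 105°) = (-0.2588, 0.9659); from cell (3,7)
  next x-line at t=1.8932, next y-line at t=0.4866; Δt_x=3.8637, Δt_y=1.0353
    y: enter (3,8) at t=0.4866 ← occupied
  → r_3 = 0.4866
beam 4: φ=45°, α=150°
  dir = (cos 150°, sin 150°) = (-0.8660, 0.5000); from cell (3,7)
  next x-line at t=0.5658, next y-line at t=0.9400; Δt_x=1.1547, Δt_y=2.0000
    x: enter (2,7) at t=0.5658
    y: enter (2,8) at t=0.9400 ← occupied
  → r_4 = 0.9400
beam 5: φ=90°, α=195°
  dir = (cos 195°, sin 195°) = (-0.9659, -0.2588); from cell (3,7)
  next x-line at t=0.5073, next y-line at t=2.0478; Δt_x=1.0353, Δt_y=3.8637
    x: enter (2,7) at t=0.5073
    x: enter (1,7) at t=1.5426
    y: enter (1,6) at t=2.0478
    x: enter (0,6) at t=2.5778 ← occupied
  → r_5 = 2.5778

ranges = [1.5633, 0.5427, 0.4866, 0.9400, 2.5778]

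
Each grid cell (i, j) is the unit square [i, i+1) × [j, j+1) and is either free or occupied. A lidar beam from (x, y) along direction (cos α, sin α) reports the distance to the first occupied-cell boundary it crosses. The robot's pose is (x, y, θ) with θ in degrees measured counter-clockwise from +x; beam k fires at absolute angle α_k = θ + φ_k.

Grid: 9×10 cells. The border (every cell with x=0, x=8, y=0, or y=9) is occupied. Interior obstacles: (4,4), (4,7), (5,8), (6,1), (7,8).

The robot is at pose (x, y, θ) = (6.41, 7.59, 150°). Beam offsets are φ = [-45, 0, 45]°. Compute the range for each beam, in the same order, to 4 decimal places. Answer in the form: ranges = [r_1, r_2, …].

beam 1: φ=-45°, α=105°
  direction (-0.2588, 0.9659); cell (6,7); t to first gridline: x 1.5841, y 0.4245 (then +3.8637 / +1.0353)
    (6,8) via y @ 0.4245
    (6,9) via y @ 1.4597  # hit
  → r_1 = 1.4597
beam 2: φ=0°, α=150°
  direction (-0.8660, 0.5000); cell (6,7); t to first gridline: x 0.4734, y 0.8200 (then +1.1547 / +2.0000)
    (5,7) via x @ 0.4734
    (5,8) via y @ 0.8200  # hit
  → r_2 = 0.8200
beam 3: φ=45°, α=195°
  direction (-0.9659, -0.2588); cell (6,7); t to first gridline: x 0.4245, y 2.2796 (then +1.0353 / +3.8637)
    (5,7) via x @ 0.4245
    (4,7) via x @ 1.4597  # hit
  → r_3 = 1.4597

ranges = [1.4597, 0.8200, 1.4597]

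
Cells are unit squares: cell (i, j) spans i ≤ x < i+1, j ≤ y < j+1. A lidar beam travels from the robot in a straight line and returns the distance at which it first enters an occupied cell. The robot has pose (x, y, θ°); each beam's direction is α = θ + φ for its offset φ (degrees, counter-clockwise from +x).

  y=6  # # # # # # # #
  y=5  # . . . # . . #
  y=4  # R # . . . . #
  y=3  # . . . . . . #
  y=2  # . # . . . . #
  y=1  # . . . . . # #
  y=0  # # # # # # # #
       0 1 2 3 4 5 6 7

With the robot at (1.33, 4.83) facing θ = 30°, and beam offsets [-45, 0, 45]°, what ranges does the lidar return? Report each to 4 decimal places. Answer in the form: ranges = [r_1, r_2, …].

ranges = [0.6936, 2.3400, 1.2113]

beam 1: φ=-45°, α=345°
  direction (0.9659, -0.2588); cell (1,4); t to first gridline: x 0.6936, y 3.2069 (then +1.0353 / +3.8637)
    (2,4) via x @ 0.6936  # hit
  → r_1 = 0.6936
beam 2: φ=0°, α=30°
  direction (0.8660, 0.5000); cell (1,4); t to first gridline: x 0.7736, y 0.3400 (then +1.1547 / +2.0000)
    (1,5) via y @ 0.3400
    (2,5) via x @ 0.7736
    (3,5) via x @ 1.9283
    (3,6) via y @ 2.3400  # hit
  → r_2 = 2.3400
beam 3: φ=45°, α=75°
  direction (0.2588, 0.9659); cell (1,4); t to first gridline: x 2.5887, y 0.1760 (then +3.8637 / +1.0353)
    (1,5) via y @ 0.1760
    (1,6) via y @ 1.2113  # hit
  → r_3 = 1.2113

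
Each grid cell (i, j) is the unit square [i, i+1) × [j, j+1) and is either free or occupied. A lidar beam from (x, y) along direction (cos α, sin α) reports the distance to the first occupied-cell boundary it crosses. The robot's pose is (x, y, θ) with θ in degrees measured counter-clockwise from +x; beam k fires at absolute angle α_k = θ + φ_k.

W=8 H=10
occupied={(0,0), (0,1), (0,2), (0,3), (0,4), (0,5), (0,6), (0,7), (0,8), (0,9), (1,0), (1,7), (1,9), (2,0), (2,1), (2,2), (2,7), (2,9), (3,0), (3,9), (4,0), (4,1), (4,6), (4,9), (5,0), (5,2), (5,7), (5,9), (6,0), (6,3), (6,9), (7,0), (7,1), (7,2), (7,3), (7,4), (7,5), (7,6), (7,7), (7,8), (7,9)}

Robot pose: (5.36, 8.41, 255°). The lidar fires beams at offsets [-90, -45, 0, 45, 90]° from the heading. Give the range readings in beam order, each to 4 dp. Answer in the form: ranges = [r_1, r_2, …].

ranges = [2.2796, 2.7251, 0.4245, 0.4734, 1.6979]

beam 1: φ=-90°, α=165°
  dir = (cos 165°, sin 165°) = (-0.9659, 0.2588); from cell (5,8)
  next x-line at t=0.3727, next y-line at t=2.2796; Δt_x=1.0353, Δt_y=3.8637
    x: enter (4,8) at t=0.3727
    x: enter (3,8) at t=1.4080
    y: enter (3,9) at t=2.2796 ← occupied
  → r_1 = 2.2796
beam 2: φ=-45°, α=210°
  dir = (cos 210°, sin 210°) = (-0.8660, -0.5000); from cell (5,8)
  next x-line at t=0.4157, next y-line at t=0.8200; Δt_x=1.1547, Δt_y=2.0000
    x: enter (4,8) at t=0.4157
    y: enter (4,7) at t=0.8200
    x: enter (3,7) at t=1.5704
    x: enter (2,7) at t=2.7251 ← occupied
  → r_2 = 2.7251
beam 3: φ=0°, α=255°
  dir = (cos 255°, sin 255°) = (-0.2588, -0.9659); from cell (5,8)
  next x-line at t=1.3909, next y-line at t=0.4245; Δt_x=3.8637, Δt_y=1.0353
    y: enter (5,7) at t=0.4245 ← occupied
  → r_3 = 0.4245
beam 4: φ=45°, α=300°
  dir = (cos 300°, sin 300°) = (0.5000, -0.8660); from cell (5,8)
  next x-line at t=1.2800, next y-line at t=0.4734; Δt_x=2.0000, Δt_y=1.1547
    y: enter (5,7) at t=0.4734 ← occupied
  → r_4 = 0.4734
beam 5: φ=90°, α=345°
  dir = (cos 345°, sin 345°) = (0.9659, -0.2588); from cell (5,8)
  next x-line at t=0.6626, next y-line at t=1.5841; Δt_x=1.0353, Δt_y=3.8637
    x: enter (6,8) at t=0.6626
    y: enter (6,7) at t=1.5841
    x: enter (7,7) at t=1.6979 ← occupied
  → r_5 = 1.6979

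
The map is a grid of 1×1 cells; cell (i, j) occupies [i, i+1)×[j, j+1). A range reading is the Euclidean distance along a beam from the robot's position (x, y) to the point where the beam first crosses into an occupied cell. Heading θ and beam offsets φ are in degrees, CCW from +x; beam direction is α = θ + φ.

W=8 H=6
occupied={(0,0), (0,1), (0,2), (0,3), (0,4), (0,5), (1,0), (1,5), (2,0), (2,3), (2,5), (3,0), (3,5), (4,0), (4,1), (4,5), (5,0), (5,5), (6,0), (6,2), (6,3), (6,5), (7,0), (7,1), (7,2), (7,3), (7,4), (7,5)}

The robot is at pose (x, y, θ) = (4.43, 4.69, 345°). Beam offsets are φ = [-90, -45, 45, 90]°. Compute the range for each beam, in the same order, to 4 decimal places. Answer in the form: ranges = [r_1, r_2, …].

ranges = [3.8202, 4.2608, 0.6200, 0.3209]

beam 1: φ=-90°, α=255°
  dir = (cos 255°, sin 255°) = (-0.2588, -0.9659); from cell (4,4)
  next x-line at t=1.6614, next y-line at t=0.7143; Δt_x=3.8637, Δt_y=1.0353
    y: enter (4,3) at t=0.7143
    x: enter (3,3) at t=1.6614
    y: enter (3,2) at t=1.7496
    y: enter (3,1) at t=2.7849
    y: enter (3,0) at t=3.8202 ← occupied
  → r_1 = 3.8202
beam 2: φ=-45°, α=300°
  dir = (cos 300°, sin 300°) = (0.5000, -0.8660); from cell (4,4)
  next x-line at t=1.1400, next y-line at t=0.7967; Δt_x=2.0000, Δt_y=1.1547
    y: enter (4,3) at t=0.7967
    x: enter (5,3) at t=1.1400
    y: enter (5,2) at t=1.9514
    y: enter (5,1) at t=3.1061
    x: enter (6,1) at t=3.1400
    y: enter (6,0) at t=4.2608 ← occupied
  → r_2 = 4.2608
beam 3: φ=45°, α=30°
  dir = (cos 30°, sin 30°) = (0.8660, 0.5000); from cell (4,4)
  next x-line at t=0.6582, next y-line at t=0.6200; Δt_x=1.1547, Δt_y=2.0000
    y: enter (4,5) at t=0.6200 ← occupied
  → r_3 = 0.6200
beam 4: φ=90°, α=75°
  dir = (cos 75°, sin 75°) = (0.2588, 0.9659); from cell (4,4)
  next x-line at t=2.2023, next y-line at t=0.3209; Δt_x=3.8637, Δt_y=1.0353
    y: enter (4,5) at t=0.3209 ← occupied
  → r_4 = 0.3209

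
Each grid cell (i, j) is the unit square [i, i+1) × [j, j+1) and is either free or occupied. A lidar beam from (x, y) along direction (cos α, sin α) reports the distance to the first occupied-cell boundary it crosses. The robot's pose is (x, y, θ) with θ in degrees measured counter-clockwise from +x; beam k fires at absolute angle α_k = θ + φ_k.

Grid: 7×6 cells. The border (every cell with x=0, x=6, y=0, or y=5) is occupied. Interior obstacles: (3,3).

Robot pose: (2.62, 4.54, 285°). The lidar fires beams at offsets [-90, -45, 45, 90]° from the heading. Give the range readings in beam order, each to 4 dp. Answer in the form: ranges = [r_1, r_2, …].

beam 1: φ=-90°, α=195°
  d=(-0.9659,-0.2588)  start (2,4)  tX=0.6419 tY=2.0864  stride 1/|dx|=1.0353 1/|dy|=3.8637
    cross x-line → (1,4), t=0.6419
    cross x-line → (0,4), t=1.6771 (wall)
  → r_1 = 1.6771
beam 2: φ=-45°, α=240°
  d=(-0.5000,-0.8660)  start (2,4)  tX=1.2400 tY=0.6235  stride 1/|dx|=2.0000 1/|dy|=1.1547
    cross y-line → (2,3), t=0.6235
    cross x-line → (1,3), t=1.2400
    cross y-line → (1,2), t=1.7782
    cross y-line → (1,1), t=2.9329
    cross x-line → (0,1), t=3.2400 (wall)
  → r_2 = 3.2400
beam 3: φ=45°, α=330°
  d=(0.8660,-0.5000)  start (2,4)  tX=0.4388 tY=1.0800  stride 1/|dx|=1.1547 1/|dy|=2.0000
    cross x-line → (3,4), t=0.4388
    cross y-line → (3,3), t=1.0800 (wall)
  → r_3 = 1.0800
beam 4: φ=90°, α=15°
  d=(0.9659,0.2588)  start (2,4)  tX=0.3934 tY=1.7773  stride 1/|dx|=1.0353 1/|dy|=3.8637
    cross x-line → (3,4), t=0.3934
    cross x-line → (4,4), t=1.4287
    cross y-line → (4,5), t=1.7773 (wall)
  → r_4 = 1.7773

ranges = [1.6771, 3.2400, 1.0800, 1.7773]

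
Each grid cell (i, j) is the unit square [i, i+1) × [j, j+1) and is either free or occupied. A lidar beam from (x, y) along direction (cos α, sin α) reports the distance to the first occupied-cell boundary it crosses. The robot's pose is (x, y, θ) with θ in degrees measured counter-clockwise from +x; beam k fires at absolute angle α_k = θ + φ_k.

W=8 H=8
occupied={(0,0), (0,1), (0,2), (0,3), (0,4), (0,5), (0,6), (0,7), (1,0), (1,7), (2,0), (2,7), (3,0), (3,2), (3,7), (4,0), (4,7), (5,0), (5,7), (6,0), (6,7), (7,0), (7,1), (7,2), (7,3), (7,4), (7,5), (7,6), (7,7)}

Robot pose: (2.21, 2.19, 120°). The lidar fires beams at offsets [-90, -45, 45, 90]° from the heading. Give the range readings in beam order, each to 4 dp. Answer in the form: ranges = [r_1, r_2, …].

ranges = [0.9122, 4.9797, 1.2527, 1.3972]

beam 1: φ=-90°, α=30°
  direction (0.8660, 0.5000); cell (2,2); t to first gridline: x 0.9122, y 1.6200 (then +1.1547 / +2.0000)
    (3,2) via x @ 0.9122  # hit
  → r_1 = 0.9122
beam 2: φ=-45°, α=75°
  direction (0.2588, 0.9659); cell (2,2); t to first gridline: x 3.0523, y 0.8386 (then +3.8637 / +1.0353)
    (2,3) via y @ 0.8386
    (2,4) via y @ 1.8738
    (2,5) via y @ 2.9091
    (3,5) via x @ 3.0523
    (3,6) via y @ 3.9444
    (3,7) via y @ 4.9797  # hit
  → r_2 = 4.9797
beam 3: φ=45°, α=165°
  direction (-0.9659, 0.2588); cell (2,2); t to first gridline: x 0.2174, y 3.1296 (then +1.0353 / +3.8637)
    (1,2) via x @ 0.2174
    (0,2) via x @ 1.2527  # hit
  → r_3 = 1.2527
beam 4: φ=90°, α=210°
  direction (-0.8660, -0.5000); cell (2,2); t to first gridline: x 0.2425, y 0.3800 (then +1.1547 / +2.0000)
    (1,2) via x @ 0.2425
    (1,1) via y @ 0.3800
    (0,1) via x @ 1.3972  # hit
  → r_4 = 1.3972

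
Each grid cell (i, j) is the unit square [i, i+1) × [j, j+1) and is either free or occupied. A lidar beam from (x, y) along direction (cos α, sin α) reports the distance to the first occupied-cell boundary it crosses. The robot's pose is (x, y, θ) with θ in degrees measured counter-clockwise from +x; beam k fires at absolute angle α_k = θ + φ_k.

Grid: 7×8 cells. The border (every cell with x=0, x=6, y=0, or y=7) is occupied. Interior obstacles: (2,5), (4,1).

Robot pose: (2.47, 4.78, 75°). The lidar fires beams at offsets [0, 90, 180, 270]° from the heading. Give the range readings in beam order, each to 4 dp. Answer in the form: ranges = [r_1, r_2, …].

ranges = [0.2278, 1.5219, 3.9133, 3.6545]

beam 1: φ=0°, α=75°
  direction (0.2588, 0.9659); cell (2,4); t to first gridline: x 2.0478, y 0.2278 (then +3.8637 / +1.0353)
    (2,5) via y @ 0.2278  # hit
  → r_1 = 0.2278
beam 2: φ=90°, α=165°
  direction (-0.9659, 0.2588); cell (2,4); t to first gridline: x 0.4866, y 0.8500 (then +1.0353 / +3.8637)
    (1,4) via x @ 0.4866
    (1,5) via y @ 0.8500
    (0,5) via x @ 1.5219  # hit
  → r_2 = 1.5219
beam 3: φ=180°, α=255°
  direction (-0.2588, -0.9659); cell (2,4); t to first gridline: x 1.8159, y 0.8075 (then +3.8637 / +1.0353)
    (2,3) via y @ 0.8075
    (1,3) via x @ 1.8159
    (1,2) via y @ 1.8428
    (1,1) via y @ 2.8781
    (1,0) via y @ 3.9133  # hit
  → r_3 = 3.9133
beam 4: φ=270°, α=345°
  direction (0.9659, -0.2588); cell (2,4); t to first gridline: x 0.5487, y 3.0137 (then +1.0353 / +3.8637)
    (3,4) via x @ 0.5487
    (4,4) via x @ 1.5840
    (5,4) via x @ 2.6192
    (5,3) via y @ 3.0137
    (6,3) via x @ 3.6545  # hit
  → r_4 = 3.6545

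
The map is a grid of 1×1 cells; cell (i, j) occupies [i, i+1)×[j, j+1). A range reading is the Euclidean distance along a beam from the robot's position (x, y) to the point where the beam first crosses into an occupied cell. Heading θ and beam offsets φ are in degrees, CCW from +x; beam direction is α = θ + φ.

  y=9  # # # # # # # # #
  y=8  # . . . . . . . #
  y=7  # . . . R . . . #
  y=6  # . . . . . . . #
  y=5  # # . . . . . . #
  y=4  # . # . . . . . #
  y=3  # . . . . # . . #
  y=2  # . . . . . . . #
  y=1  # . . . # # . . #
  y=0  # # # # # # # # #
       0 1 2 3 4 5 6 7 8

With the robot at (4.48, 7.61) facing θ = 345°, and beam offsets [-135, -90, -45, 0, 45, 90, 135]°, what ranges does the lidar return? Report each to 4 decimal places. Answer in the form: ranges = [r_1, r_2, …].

beam 1: φ=-135°, α=210°
  cosα=-0.8660 sinα=-0.5000 | (4,7) | tMaxX 0.5543 tMaxY 1.2200 | tΔX 1.1547 tΔY 2.0000
    t=0.5543 [x] (3,7)
    t=1.2200 [y] (3,6)
    t=1.7090 [x] (2,6)
    t=2.8637 [x] (1,6)
    t=3.2200 [y] (1,5) — stop
  → r_1 = 3.2200
beam 2: φ=-90°, α=255°
  cosα=-0.2588 sinα=-0.9659 | (4,7) | tMaxX 1.8546 tMaxY 0.6315 | tΔX 3.8637 tΔY 1.0353
    t=0.6315 [y] (4,6)
    t=1.6668 [y] (4,5)
    t=1.8546 [x] (3,5)
    t=2.7021 [y] (3,4)
    t=3.7373 [y] (3,3)
    t=4.7726 [y] (3,2)
    t=5.7183 [x] (2,2)
    t=5.8079 [y] (2,1)
    t=6.8432 [y] (2,0) — stop
  → r_2 = 6.8432
beam 3: φ=-45°, α=300°
  cosα=0.5000 sinα=-0.8660 | (4,7) | tMaxX 1.0400 tMaxY 0.7044 | tΔX 2.0000 tΔY 1.1547
    t=0.7044 [y] (4,6)
    t=1.0400 [x] (5,6)
    t=1.8591 [y] (5,5)
    t=3.0138 [y] (5,4)
    t=3.0400 [x] (6,4)
    t=4.1685 [y] (6,3)
    t=5.0400 [x] (7,3)
    t=5.3232 [y] (7,2)
    t=6.4779 [y] (7,1)
    t=7.0400 [x] (8,1) — stop
  → r_3 = 7.0400
beam 4: φ=0°, α=345°
  cosα=0.9659 sinα=-0.2588 | (4,7) | tMaxX 0.5383 tMaxY 2.3569 | tΔX 1.0353 tΔY 3.8637
    t=0.5383 [x] (5,7)
    t=1.5736 [x] (6,7)
    t=2.3569 [y] (6,6)
    t=2.6089 [x] (7,6)
    t=3.6442 [x] (8,6) — stop
  → r_4 = 3.6442
beam 5: φ=45°, α=30°
  cosα=0.8660 sinα=0.5000 | (4,7) | tMaxX 0.6004 tMaxY 0.7800 | tΔX 1.1547 tΔY 2.0000
    t=0.6004 [x] (5,7)
    t=0.7800 [y] (5,8)
    t=1.7551 [x] (6,8)
    t=2.7800 [y] (6,9) — stop
  → r_5 = 2.7800
beam 6: φ=90°, α=75°
  cosα=0.2588 sinα=0.9659 | (4,7) | tMaxX 2.0091 tMaxY 0.4038 | tΔX 3.8637 tΔY 1.0353
    t=0.4038 [y] (4,8)
    t=1.4390 [y] (4,9) — stop
  → r_6 = 1.4390
beam 7: φ=135°, α=120°
  cosα=-0.5000 sinα=0.8660 | (4,7) | tMaxX 0.9600 tMaxY 0.4503 | tΔX 2.0000 tΔY 1.1547
    t=0.4503 [y] (4,8)
    t=0.9600 [x] (3,8)
    t=1.6050 [y] (3,9) — stop
  → r_7 = 1.6050

ranges = [3.2200, 6.8432, 7.0400, 3.6442, 2.7800, 1.4390, 1.6050]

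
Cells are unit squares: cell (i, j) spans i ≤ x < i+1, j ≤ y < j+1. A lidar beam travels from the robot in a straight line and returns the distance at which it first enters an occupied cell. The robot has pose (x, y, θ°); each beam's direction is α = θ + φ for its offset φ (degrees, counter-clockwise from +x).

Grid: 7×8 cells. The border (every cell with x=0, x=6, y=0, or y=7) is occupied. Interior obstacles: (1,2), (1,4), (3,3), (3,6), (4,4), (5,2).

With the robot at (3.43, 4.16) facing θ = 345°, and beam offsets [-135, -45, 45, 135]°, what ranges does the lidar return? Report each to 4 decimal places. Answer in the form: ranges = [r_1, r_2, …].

ranges = [0.3200, 0.1848, 0.6582, 3.2793]

beam 1: φ=-135°, α=210°
  cosα=-0.8660 sinα=-0.5000 | (3,4) | tMaxX 0.4965 tMaxY 0.3200 | tΔX 1.1547 tΔY 2.0000
    t=0.3200 [y] (3,3) — stop
  → r_1 = 0.3200
beam 2: φ=-45°, α=300°
  cosα=0.5000 sinα=-0.8660 | (3,4) | tMaxX 1.1400 tMaxY 0.1848 | tΔX 2.0000 tΔY 1.1547
    t=0.1848 [y] (3,3) — stop
  → r_2 = 0.1848
beam 3: φ=45°, α=30°
  cosα=0.8660 sinα=0.5000 | (3,4) | tMaxX 0.6582 tMaxY 1.6800 | tΔX 1.1547 tΔY 2.0000
    t=0.6582 [x] (4,4) — stop
  → r_3 = 0.6582
beam 4: φ=135°, α=120°
  cosα=-0.5000 sinα=0.8660 | (3,4) | tMaxX 0.8600 tMaxY 0.9699 | tΔX 2.0000 tΔY 1.1547
    t=0.8600 [x] (2,4)
    t=0.9699 [y] (2,5)
    t=2.1246 [y] (2,6)
    t=2.8600 [x] (1,6)
    t=3.2793 [y] (1,7) — stop
  → r_4 = 3.2793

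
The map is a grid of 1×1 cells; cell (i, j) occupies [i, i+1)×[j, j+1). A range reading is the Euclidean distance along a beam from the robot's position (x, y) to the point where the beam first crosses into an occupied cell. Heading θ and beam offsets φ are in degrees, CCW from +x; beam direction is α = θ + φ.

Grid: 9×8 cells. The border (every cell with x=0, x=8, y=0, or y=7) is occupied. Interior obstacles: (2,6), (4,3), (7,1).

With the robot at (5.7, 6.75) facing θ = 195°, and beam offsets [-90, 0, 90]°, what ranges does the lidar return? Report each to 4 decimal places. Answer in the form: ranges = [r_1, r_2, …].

beam 1: φ=-90°, α=105°
  cosα=-0.2588 sinα=0.9659 | (5,6) | tMaxX 2.7046 tMaxY 0.2588 | tΔX 3.8637 tΔY 1.0353
    t=0.2588 [y] (5,7) — stop
  → r_1 = 0.2588
beam 2: φ=0°, α=195°
  cosα=-0.9659 sinα=-0.2588 | (5,6) | tMaxX 0.7247 tMaxY 2.8978 | tΔX 1.0353 tΔY 3.8637
    t=0.7247 [x] (4,6)
    t=1.7600 [x] (3,6)
    t=2.7952 [x] (2,6) — stop
  → r_2 = 2.7952
beam 3: φ=90°, α=285°
  cosα=0.2588 sinα=-0.9659 | (5,6) | tMaxX 1.1591 tMaxY 0.7765 | tΔX 3.8637 tΔY 1.0353
    t=0.7765 [y] (5,5)
    t=1.1591 [x] (6,5)
    t=1.8117 [y] (6,4)
    t=2.8470 [y] (6,3)
    t=3.8823 [y] (6,2)
    t=4.9176 [y] (6,1)
    t=5.0228 [x] (7,1) — stop
  → r_3 = 5.0228

ranges = [0.2588, 2.7952, 5.0228]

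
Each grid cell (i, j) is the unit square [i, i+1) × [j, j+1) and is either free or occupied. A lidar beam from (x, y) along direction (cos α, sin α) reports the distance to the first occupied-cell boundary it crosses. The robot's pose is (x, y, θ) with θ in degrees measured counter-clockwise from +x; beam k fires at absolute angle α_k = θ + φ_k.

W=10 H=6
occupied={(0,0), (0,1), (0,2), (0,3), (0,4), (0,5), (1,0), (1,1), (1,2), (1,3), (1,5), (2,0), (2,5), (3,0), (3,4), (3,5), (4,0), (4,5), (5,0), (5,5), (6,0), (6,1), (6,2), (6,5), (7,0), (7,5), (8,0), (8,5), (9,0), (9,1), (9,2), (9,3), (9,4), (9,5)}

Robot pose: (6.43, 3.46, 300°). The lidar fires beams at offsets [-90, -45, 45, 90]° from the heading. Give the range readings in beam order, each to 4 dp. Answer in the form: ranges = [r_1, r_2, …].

beam 1: φ=-90°, α=210°
  direction (-0.8660, -0.5000); cell (6,3); t to first gridline: x 0.4965, y 0.9200 (then +1.1547 / +2.0000)
    (5,3) via x @ 0.4965
    (5,2) via y @ 0.9200
    (4,2) via x @ 1.6512
    (3,2) via x @ 2.8059
    (3,1) via y @ 2.9200
    (2,1) via x @ 3.9606
    (2,0) via y @ 4.9200  # hit
  → r_1 = 4.9200
beam 2: φ=-45°, α=255°
  direction (-0.2588, -0.9659); cell (6,3); t to first gridline: x 1.6614, y 0.4762 (then +3.8637 / +1.0353)
    (6,2) via y @ 0.4762  # hit
  → r_2 = 0.4762
beam 3: φ=45°, α=345°
  direction (0.9659, -0.2588); cell (6,3); t to first gridline: x 0.5901, y 1.7773 (then +1.0353 / +3.8637)
    (7,3) via x @ 0.5901
    (8,3) via x @ 1.6254
    (8,2) via y @ 1.7773
    (9,2) via x @ 2.6607  # hit
  → r_3 = 2.6607
beam 4: φ=90°, α=30°
  direction (0.8660, 0.5000); cell (6,3); t to first gridline: x 0.6582, y 1.0800 (then +1.1547 / +2.0000)
    (7,3) via x @ 0.6582
    (7,4) via y @ 1.0800
    (8,4) via x @ 1.8129
    (9,4) via x @ 2.9676  # hit
  → r_4 = 2.9676

ranges = [4.9200, 0.4762, 2.6607, 2.9676]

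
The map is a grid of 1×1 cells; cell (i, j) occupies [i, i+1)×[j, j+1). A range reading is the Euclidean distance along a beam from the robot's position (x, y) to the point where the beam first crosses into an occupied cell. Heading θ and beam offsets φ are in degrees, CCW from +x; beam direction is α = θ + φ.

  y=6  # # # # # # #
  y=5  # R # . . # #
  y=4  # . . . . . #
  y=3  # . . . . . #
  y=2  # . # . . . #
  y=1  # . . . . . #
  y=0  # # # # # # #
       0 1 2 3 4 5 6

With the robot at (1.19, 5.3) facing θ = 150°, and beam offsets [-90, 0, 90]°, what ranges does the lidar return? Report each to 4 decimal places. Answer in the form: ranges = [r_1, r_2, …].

ranges = [0.8083, 0.2194, 0.3800]

beam 1: φ=-90°, α=60°
  direction (0.5000, 0.8660); cell (1,5); t to first gridline: x 1.6200, y 0.8083 (then +2.0000 / +1.1547)
    (1,6) via y @ 0.8083  # hit
  → r_1 = 0.8083
beam 2: φ=0°, α=150°
  direction (-0.8660, 0.5000); cell (1,5); t to first gridline: x 0.2194, y 1.4000 (then +1.1547 / +2.0000)
    (0,5) via x @ 0.2194  # hit
  → r_2 = 0.2194
beam 3: φ=90°, α=240°
  direction (-0.5000, -0.8660); cell (1,5); t to first gridline: x 0.3800, y 0.3464 (then +2.0000 / +1.1547)
    (1,4) via y @ 0.3464
    (0,4) via x @ 0.3800  # hit
  → r_3 = 0.3800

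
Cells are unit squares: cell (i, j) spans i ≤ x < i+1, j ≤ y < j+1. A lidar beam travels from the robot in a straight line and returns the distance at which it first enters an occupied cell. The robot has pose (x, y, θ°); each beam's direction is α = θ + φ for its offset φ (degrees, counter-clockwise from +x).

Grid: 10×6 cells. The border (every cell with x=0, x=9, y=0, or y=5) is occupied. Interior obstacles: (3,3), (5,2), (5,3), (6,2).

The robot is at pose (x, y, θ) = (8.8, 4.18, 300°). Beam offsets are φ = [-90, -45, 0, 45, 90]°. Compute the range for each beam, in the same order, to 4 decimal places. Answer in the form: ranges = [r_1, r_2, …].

ranges = [2.3600, 3.2922, 0.4000, 0.2071, 0.2309]

beam 1: φ=-90°, α=210°
  d=(-0.8660,-0.5000)  start (8,4)  tX=0.9238 tY=0.3600  stride 1/|dx|=1.1547 1/|dy|=2.0000
    cross y-line → (8,3), t=0.3600
    cross x-line → (7,3), t=0.9238
    cross x-line → (6,3), t=2.0785
    cross y-line → (6,2), t=2.3600 (wall)
  → r_1 = 2.3600
beam 2: φ=-45°, α=255°
  d=(-0.2588,-0.9659)  start (8,4)  tX=3.0910 tY=0.1863  stride 1/|dx|=3.8637 1/|dy|=1.0353
    cross y-line → (8,3), t=0.1863
    cross y-line → (8,2), t=1.2216
    cross y-line → (8,1), t=2.2569
    cross x-line → (7,1), t=3.0910
    cross y-line → (7,0), t=3.2922 (wall)
  → r_2 = 3.2922
beam 3: φ=0°, α=300°
  d=(0.5000,-0.8660)  start (8,4)  tX=0.4000 tY=0.2078  stride 1/|dx|=2.0000 1/|dy|=1.1547
    cross y-line → (8,3), t=0.2078
    cross x-line → (9,3), t=0.4000 (wall)
  → r_3 = 0.4000
beam 4: φ=45°, α=345°
  d=(0.9659,-0.2588)  start (8,4)  tX=0.2071 tY=0.6955  stride 1/|dx|=1.0353 1/|dy|=3.8637
    cross x-line → (9,4), t=0.2071 (wall)
  → r_4 = 0.2071
beam 5: φ=90°, α=30°
  d=(0.8660,0.5000)  start (8,4)  tX=0.2309 tY=1.6400  stride 1/|dx|=1.1547 1/|dy|=2.0000
    cross x-line → (9,4), t=0.2309 (wall)
  → r_5 = 0.2309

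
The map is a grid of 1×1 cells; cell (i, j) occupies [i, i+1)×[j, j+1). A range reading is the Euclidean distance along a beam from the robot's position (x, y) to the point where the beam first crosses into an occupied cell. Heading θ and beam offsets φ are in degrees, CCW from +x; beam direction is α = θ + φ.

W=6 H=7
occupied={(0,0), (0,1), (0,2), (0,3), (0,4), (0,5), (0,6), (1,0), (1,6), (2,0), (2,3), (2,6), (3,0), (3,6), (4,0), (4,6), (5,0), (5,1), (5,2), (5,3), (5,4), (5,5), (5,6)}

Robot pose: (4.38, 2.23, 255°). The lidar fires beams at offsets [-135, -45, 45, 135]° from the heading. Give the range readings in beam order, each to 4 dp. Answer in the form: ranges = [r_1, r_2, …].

ranges = [4.3532, 2.4600, 1.2400, 0.7159]

beam 1: φ=-135°, α=120°
  cosα=-0.5000 sinα=0.8660 | (4,2) | tMaxX 0.7600 tMaxY 0.8891 | tΔX 2.0000 tΔY 1.1547
    t=0.7600 [x] (3,2)
    t=0.8891 [y] (3,3)
    t=2.0438 [y] (3,4)
    t=2.7600 [x] (2,4)
    t=3.1985 [y] (2,5)
    t=4.3532 [y] (2,6) — stop
  → r_1 = 4.3532
beam 2: φ=-45°, α=210°
  cosα=-0.8660 sinα=-0.5000 | (4,2) | tMaxX 0.4388 tMaxY 0.4600 | tΔX 1.1547 tΔY 2.0000
    t=0.4388 [x] (3,2)
    t=0.4600 [y] (3,1)
    t=1.5935 [x] (2,1)
    t=2.4600 [y] (2,0) — stop
  → r_2 = 2.4600
beam 3: φ=45°, α=300°
  cosα=0.5000 sinα=-0.8660 | (4,2) | tMaxX 1.2400 tMaxY 0.2656 | tΔX 2.0000 tΔY 1.1547
    t=0.2656 [y] (4,1)
    t=1.2400 [x] (5,1) — stop
  → r_3 = 1.2400
beam 4: φ=135°, α=30°
  cosα=0.8660 sinα=0.5000 | (4,2) | tMaxX 0.7159 tMaxY 1.5400 | tΔX 1.1547 tΔY 2.0000
    t=0.7159 [x] (5,2) — stop
  → r_4 = 0.7159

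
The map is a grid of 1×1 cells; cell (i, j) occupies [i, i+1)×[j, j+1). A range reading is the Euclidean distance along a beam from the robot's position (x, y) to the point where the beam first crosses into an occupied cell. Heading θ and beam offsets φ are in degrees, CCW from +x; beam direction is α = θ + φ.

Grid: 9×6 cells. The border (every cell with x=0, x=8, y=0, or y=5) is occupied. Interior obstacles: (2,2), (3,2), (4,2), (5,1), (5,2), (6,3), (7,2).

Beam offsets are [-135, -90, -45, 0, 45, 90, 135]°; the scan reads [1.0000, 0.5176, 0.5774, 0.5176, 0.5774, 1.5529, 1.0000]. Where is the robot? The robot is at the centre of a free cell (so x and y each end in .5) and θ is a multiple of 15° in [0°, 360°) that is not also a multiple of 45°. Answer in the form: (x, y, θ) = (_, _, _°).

Candidates: 21 free-cell centres × 16 headings = 336 poses. Raycast each; keep the one whose scan matches to 4 dp.
  (6.5, 2.5, 240°): beam 1 = 0.5176 ≠ 1.0000 ✗
  (1.5, 3.5, 195°): beam 1 = 1.7321 ≠ 1.0000 ✗
  (7.5, 3.5, 285°): beam 1 = 0.5774 ≠ 1.0000 ✗
  (5.5, 3.5, 300°): beam 1 = 4.6587 ≠ 1.0000 ✗
  …
  (6.5, 1.5, 255°): r_1=1.0000, r_2=0.5176, r_3=0.5774, r_4=0.5176, r_5=0.5774, r_6=1.5529, r_7=1.0000 — all match ✓
No second candidate reproduces the full scan.

(x, y, θ) = (6.5, 1.5, 255°)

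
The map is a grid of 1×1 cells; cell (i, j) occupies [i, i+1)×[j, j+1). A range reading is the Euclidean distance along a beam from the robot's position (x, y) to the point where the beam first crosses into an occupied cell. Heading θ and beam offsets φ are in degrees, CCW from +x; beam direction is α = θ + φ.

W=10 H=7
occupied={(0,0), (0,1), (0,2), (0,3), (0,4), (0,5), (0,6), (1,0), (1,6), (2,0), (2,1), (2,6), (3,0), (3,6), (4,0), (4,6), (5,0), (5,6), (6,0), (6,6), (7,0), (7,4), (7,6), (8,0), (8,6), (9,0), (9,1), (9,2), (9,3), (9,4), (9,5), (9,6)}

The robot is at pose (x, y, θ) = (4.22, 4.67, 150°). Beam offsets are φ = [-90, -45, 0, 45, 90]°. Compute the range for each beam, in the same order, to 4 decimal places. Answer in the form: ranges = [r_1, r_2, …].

ranges = [1.5358, 1.3769, 2.6600, 3.3336, 3.0831]

beam 1: φ=-90°, α=60°
  dir = (cos 60°, sin 60°) = (0.5000, 0.8660); from cell (4,4)
  next x-line at t=1.5600, next y-line at t=0.3811; Δt_x=2.0000, Δt_y=1.1547
    y: enter (4,5) at t=0.3811
    y: enter (4,6) at t=1.5358 ← occupied
  → r_1 = 1.5358
beam 2: φ=-45°, α=105°
  dir = (cos 105°, sin 105°) = (-0.2588, 0.9659); from cell (4,4)
  next x-line at t=0.8500, next y-line at t=0.3416; Δt_x=3.8637, Δt_y=1.0353
    y: enter (4,5) at t=0.3416
    x: enter (3,5) at t=0.8500
    y: enter (3,6) at t=1.3769 ← occupied
  → r_2 = 1.3769
beam 3: φ=0°, α=150°
  dir = (cos 150°, sin 150°) = (-0.8660, 0.5000); from cell (4,4)
  next x-line at t=0.2540, next y-line at t=0.6600; Δt_x=1.1547, Δt_y=2.0000
    x: enter (3,4) at t=0.2540
    y: enter (3,5) at t=0.6600
    x: enter (2,5) at t=1.4087
    x: enter (1,5) at t=2.5634
    y: enter (1,6) at t=2.6600 ← occupied
  → r_3 = 2.6600
beam 4: φ=45°, α=195°
  dir = (cos 195°, sin 195°) = (-0.9659, -0.2588); from cell (4,4)
  next x-line at t=0.2278, next y-line at t=2.5887; Δt_x=1.0353, Δt_y=3.8637
    x: enter (3,4) at t=0.2278
    x: enter (2,4) at t=1.2630
    x: enter (1,4) at t=2.2983
    y: enter (1,3) at t=2.5887
    x: enter (0,3) at t=3.3336 ← occupied
  → r_4 = 3.3336
beam 5: φ=90°, α=240°
  dir = (cos 240°, sin 240°) = (-0.5000, -0.8660); from cell (4,4)
  next x-line at t=0.4400, next y-line at t=0.7736; Δt_x=2.0000, Δt_y=1.1547
    x: enter (3,4) at t=0.4400
    y: enter (3,3) at t=0.7736
    y: enter (3,2) at t=1.9283
    x: enter (2,2) at t=2.4400
    y: enter (2,1) at t=3.0831 ← occupied
  → r_5 = 3.0831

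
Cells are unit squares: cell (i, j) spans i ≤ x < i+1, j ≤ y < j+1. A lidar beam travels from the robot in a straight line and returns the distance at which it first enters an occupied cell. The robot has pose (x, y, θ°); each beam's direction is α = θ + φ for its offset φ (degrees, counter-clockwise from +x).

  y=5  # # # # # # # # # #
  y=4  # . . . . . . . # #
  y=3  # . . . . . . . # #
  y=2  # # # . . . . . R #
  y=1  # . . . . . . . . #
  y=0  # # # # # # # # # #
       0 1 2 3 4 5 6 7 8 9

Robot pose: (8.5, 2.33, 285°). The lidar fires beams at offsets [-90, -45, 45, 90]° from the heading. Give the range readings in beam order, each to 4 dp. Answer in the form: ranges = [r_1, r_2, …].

ranges = [5.1387, 1.5358, 0.5774, 0.5176]

beam 1: φ=-90°, α=195°
  d=(-0.9659,-0.2588)  start (8,2)  tX=0.5176 tY=1.2750  stride 1/|dx|=1.0353 1/|dy|=3.8637
    cross x-line → (7,2), t=0.5176
    cross y-line → (7,1), t=1.2750
    cross x-line → (6,1), t=1.5529
    cross x-line → (5,1), t=2.5882
    cross x-line → (4,1), t=3.6235
    cross x-line → (3,1), t=4.6587
    cross y-line → (3,0), t=5.1387 (wall)
  → r_1 = 5.1387
beam 2: φ=-45°, α=240°
  d=(-0.5000,-0.8660)  start (8,2)  tX=1.0000 tY=0.3811  stride 1/|dx|=2.0000 1/|dy|=1.1547
    cross y-line → (8,1), t=0.3811
    cross x-line → (7,1), t=1.0000
    cross y-line → (7,0), t=1.5358 (wall)
  → r_2 = 1.5358
beam 3: φ=45°, α=330°
  d=(0.8660,-0.5000)  start (8,2)  tX=0.5774 tY=0.6600  stride 1/|dx|=1.1547 1/|dy|=2.0000
    cross x-line → (9,2), t=0.5774 (wall)
  → r_3 = 0.5774
beam 4: φ=90°, α=15°
  d=(0.9659,0.2588)  start (8,2)  tX=0.5176 tY=2.5887  stride 1/|dx|=1.0353 1/|dy|=3.8637
    cross x-line → (9,2), t=0.5176 (wall)
  → r_4 = 0.5176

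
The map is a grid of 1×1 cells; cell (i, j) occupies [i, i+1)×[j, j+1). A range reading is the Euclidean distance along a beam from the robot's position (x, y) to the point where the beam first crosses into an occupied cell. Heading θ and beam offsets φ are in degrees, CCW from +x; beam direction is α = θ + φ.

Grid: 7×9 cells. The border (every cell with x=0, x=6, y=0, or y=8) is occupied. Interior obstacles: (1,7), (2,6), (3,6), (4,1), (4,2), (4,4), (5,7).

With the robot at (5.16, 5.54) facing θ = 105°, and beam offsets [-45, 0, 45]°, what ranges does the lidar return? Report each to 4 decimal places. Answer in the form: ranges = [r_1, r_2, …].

ranges = [1.6800, 2.5468, 1.3395]

beam 1: φ=-45°, α=60°
  d=(0.5000,0.8660)  start (5,5)  tX=1.6800 tY=0.5312  stride 1/|dx|=2.0000 1/|dy|=1.1547
    cross y-line → (5,6), t=0.5312
    cross x-line → (6,6), t=1.6800 (wall)
  → r_1 = 1.6800
beam 2: φ=0°, α=105°
  d=(-0.2588,0.9659)  start (5,5)  tX=0.6182 tY=0.4762  stride 1/|dx|=3.8637 1/|dy|=1.0353
    cross y-line → (5,6), t=0.4762
    cross x-line → (4,6), t=0.6182
    cross y-line → (4,7), t=1.5115
    cross y-line → (4,8), t=2.5468 (wall)
  → r_2 = 2.5468
beam 3: φ=45°, α=150°
  d=(-0.8660,0.5000)  start (5,5)  tX=0.1848 tY=0.9200  stride 1/|dx|=1.1547 1/|dy|=2.0000
    cross x-line → (4,5), t=0.1848
    cross y-line → (4,6), t=0.9200
    cross x-line → (3,6), t=1.3395 (wall)
  → r_3 = 1.3395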